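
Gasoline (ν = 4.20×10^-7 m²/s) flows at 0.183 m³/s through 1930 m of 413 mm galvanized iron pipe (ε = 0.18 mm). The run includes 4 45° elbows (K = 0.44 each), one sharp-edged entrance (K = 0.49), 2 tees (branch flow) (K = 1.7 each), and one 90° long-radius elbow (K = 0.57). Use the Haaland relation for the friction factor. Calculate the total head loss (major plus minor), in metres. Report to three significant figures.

H_L ≈ 7.97 m

V = 4Q/(πD²) = 1.366 m/s; V²/2g = 0.09511 m
Re = 1.34×10^6, ε/D = 4.36×10^-4 → f = 0.01659 (Haaland)
Major: h_f = f(L/D)·V²/2g = 0.01659·4673·0.09511 = 7.376 m
Minor: ΣK = 6.22; h_m = ΣK·V²/2g = 0.5916 m
Total H_L = 7.376 + 0.5916 = 7.967 m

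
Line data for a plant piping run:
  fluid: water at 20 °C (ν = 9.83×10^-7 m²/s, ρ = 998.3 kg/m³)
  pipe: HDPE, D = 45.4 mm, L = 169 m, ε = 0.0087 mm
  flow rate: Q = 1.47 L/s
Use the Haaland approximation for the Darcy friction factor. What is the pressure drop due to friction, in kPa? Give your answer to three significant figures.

Δp ≈ 33.8 kPa

V = 4Q/(πD²) = 4·0.00147/(π·0.0454²) = 0.9081 m/s
Re = VD/ν = 0.9081·0.0454/9.83×10^-7 = 4.19×10^4 → turbulent
ε/D = 0.0087/45.4 = 1.92×10^-4
Haaland: f = 0.02207
h_f = f(L/D)V²/(2g) = 0.02207·(169/0.0454)·0.9081²/(2·9.81) = 3.452 m
Δp = ρg·h_f = 998.3·9.81·3.452 = 33.81 kPa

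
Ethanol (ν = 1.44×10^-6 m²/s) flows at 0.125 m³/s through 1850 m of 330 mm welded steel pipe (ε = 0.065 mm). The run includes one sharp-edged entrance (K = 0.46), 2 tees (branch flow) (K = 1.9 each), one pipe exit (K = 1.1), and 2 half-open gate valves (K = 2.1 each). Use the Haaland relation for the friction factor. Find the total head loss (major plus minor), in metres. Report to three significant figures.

H_L ≈ 10.7 m

V = 4Q/(πD²) = 1.461 m/s; V²/2g = 0.1089 m
Re = 3.35×10^5, ε/D = 1.97×10^-4 → f = 0.01585 (Haaland)
Major: h_f = f(L/D)·V²/2g = 0.01585·5606·0.1089 = 9.672 m
Minor: ΣK = 9.56; h_m = ΣK·V²/2g = 1.041 m
Total H_L = 9.672 + 1.041 = 10.71 m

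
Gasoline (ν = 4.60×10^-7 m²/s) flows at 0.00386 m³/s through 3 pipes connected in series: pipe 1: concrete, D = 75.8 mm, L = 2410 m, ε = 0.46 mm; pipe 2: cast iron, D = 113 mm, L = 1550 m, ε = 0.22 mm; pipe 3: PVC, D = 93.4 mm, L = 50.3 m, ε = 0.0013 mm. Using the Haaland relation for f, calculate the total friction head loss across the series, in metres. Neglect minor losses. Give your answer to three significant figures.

H ≈ 41.7 m

Pipe 1: V = 0.8554 m/s, Re = 1.41×10^5, ε/D = 0.00607, f = 0.03283, h_1 = f(L/D)V²/2g = 38.93 m
Pipe 2: V = 0.3849 m/s, Re = 9.45×10^4, ε/D = 0.00195, f = 0.02492, h_2 = f(L/D)V²/2g = 2.581 m
Pipe 3: V = 0.5634 m/s, Re = 1.14×10^5, ε/D = 1.39×10^-5, f = 0.01739, h_3 = f(L/D)V²/2g = 0.1515 m
Series → Q common, losses add: H = Σh = 41.66 m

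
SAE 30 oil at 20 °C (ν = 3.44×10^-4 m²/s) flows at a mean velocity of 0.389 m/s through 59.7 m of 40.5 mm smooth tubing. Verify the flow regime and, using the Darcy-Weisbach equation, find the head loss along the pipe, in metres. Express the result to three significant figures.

h_f ≈ 15.9 m

Re = VD/ν = 0.389·0.04050/3.44×10^-4 = 45.8 → laminar (Re < 2300)
f = 64/Re = 1.397
h_f = f(L/D)V²/(2g) = 1.397·(59.7/0.04050)·0.389²/(2·9.81) = 15.89 m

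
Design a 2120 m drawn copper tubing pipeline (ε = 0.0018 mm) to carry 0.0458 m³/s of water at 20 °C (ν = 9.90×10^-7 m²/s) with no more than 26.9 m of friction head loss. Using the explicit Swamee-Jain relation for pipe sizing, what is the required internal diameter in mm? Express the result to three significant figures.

Swamee-Jain (Type III): D = 0.66·[ε^1.25·(LQ²/(gh_f))^4.75 + ν·Q^9.4·(L/(gh_f))^5.2]^0.04
LQ²/(gh_f) = 0.01685; L/(gh_f) = 8.034
Term 1 = ε^1.25·(…)^4.75 = 2.49×10^-16; Term 2 = ν·Q^9.4·(…)^5.2 = 1.30×10^-14
D = 0.66·(2.49×10^-16 + 1.30×10^-14)^0.04 = 0.1838 m = 184 mm
Check: V = 1.73 m/s, Re = 3.20×10^5, f = 0.01432, h_f = 25.1 m ≈ 26.9 m ✓

D ≈ 184 mm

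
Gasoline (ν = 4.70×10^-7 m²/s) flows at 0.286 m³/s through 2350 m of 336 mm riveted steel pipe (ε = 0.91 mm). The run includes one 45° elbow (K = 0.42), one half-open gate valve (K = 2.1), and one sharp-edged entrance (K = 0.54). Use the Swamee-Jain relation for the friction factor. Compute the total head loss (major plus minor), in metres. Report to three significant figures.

H_L ≈ 96.3 m

V = 4Q/(πD²) = 3.226 m/s; V²/2g = 0.5303 m
Re = 2.31×10^6, ε/D = 0.00271 → f = 0.02553 (Swamee-Jain)
Major: h_f = f(L/D)·V²/2g = 0.02553·6994·0.5303 = 94.69 m
Minor: ΣK = 3.06; h_m = ΣK·V²/2g = 1.623 m
Total H_L = 94.69 + 1.623 = 96.31 m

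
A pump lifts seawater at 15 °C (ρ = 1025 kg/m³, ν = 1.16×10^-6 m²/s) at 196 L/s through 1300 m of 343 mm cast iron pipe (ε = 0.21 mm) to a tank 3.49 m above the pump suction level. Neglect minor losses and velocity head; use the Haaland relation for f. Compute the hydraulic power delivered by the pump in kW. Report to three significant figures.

V = 4Q/(πD²) = 2.121 m/s; Re = 6.27×10^5; ε/D = 6.12×10^-4; f = 0.01811
h_f = f(L/D)V²/2g = 15.74 m
Total head H = z + h_f = 3.49 + 15.74 = 19.23 m
P_hyd = ρgQH = 1025·9.81·0.196·19.23 = 37.91 kW

P_hyd ≈ 37.9 kW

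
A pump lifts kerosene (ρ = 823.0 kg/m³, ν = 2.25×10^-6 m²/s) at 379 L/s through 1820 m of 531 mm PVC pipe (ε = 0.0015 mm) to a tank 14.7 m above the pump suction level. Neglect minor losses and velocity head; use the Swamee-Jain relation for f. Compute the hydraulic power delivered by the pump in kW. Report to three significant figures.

V = 4Q/(πD²) = 1.711 m/s; Re = 4.04×10^5; ε/D = 2.82×10^-6; f = 0.01365
h_f = f(L/D)V²/2g = 6.982 m
Total head H = z + h_f = 14.7 + 6.982 = 21.68 m
P_hyd = ρgQH = 823.0·9.81·0.379·21.68 = 66.34 kW

P_hyd ≈ 66.3 kW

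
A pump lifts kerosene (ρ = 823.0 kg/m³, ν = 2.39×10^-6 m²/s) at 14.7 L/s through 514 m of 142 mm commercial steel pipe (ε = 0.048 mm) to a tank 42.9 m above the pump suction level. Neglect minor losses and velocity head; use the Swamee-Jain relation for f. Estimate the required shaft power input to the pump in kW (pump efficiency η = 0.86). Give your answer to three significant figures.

V = 4Q/(πD²) = 0.9282 m/s; Re = 5.51×10^4; ε/D = 3.38×10^-4; f = 0.02167
h_f = f(L/D)V²/2g = 3.445 m
Total head H = z + h_f = 42.9 + 3.445 = 46.35 m
P_hyd = ρgQH = 823.0·9.81·0.0147·46.35 = 5.500 kW
P_shaft = P_hyd/η = 5.500/0.86 = 6.396 kW

P_shaft ≈ 6.40 kW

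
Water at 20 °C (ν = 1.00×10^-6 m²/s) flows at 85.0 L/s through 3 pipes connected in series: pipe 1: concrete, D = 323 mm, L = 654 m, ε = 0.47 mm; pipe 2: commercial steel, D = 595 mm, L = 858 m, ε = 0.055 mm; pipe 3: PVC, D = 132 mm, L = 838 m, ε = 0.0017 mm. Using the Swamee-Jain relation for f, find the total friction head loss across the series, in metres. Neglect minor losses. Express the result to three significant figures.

H ≈ 156 m

Pipe 1: V = 1.037 m/s, Re = 3.35×10^5, ε/D = 0.00146, f = 0.02238, h_1 = f(L/D)V²/2g = 2.485 m
Pipe 2: V = 0.3057 m/s, Re = 1.82×10^5, ε/D = 9.24×10^-5, f = 0.01658, h_2 = f(L/D)V²/2g = 0.1139 m
Pipe 3: V = 6.211 m/s, Re = 8.20×10^5, ε/D = 1.29×10^-5, f = 0.01228, h_3 = f(L/D)V²/2g = 153.3 m
Series → Q common, losses add: H = Σh = 155.9 m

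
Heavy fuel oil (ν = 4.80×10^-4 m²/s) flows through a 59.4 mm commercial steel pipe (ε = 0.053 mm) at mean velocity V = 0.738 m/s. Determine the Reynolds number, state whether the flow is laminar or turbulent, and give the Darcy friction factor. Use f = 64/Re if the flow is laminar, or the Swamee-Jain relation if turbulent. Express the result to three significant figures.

Re = VD/ν = 0.7380·0.0594/4.80×10^-4 = 91.3
Re < 2300 → laminar → f = 64/Re = 0.7008

Re ≈ 91.3; laminar; f = 64/Re ≈ 0.701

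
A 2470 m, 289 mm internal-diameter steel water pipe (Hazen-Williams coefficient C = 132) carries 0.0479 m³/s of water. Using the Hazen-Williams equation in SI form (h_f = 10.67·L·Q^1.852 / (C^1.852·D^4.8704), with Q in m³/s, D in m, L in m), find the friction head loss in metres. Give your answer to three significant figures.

h_f = 10.67·2470·0.0479^1.852 / (132^1.852·0.289^4.8704) = 4.734 m

h_f ≈ 4.73 m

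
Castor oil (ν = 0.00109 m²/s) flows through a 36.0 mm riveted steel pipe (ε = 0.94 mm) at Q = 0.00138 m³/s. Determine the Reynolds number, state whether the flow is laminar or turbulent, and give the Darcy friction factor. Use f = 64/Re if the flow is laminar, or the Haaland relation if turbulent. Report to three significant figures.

Re ≈ 44.8; laminar; f = 64/Re ≈ 1.43

V = 4Q/(πD²) = 1.356 m/s
Re = VD/ν = 1.356·0.0360/0.00109 = 44.8
Re < 2300 → laminar → f = 64/Re = 1.429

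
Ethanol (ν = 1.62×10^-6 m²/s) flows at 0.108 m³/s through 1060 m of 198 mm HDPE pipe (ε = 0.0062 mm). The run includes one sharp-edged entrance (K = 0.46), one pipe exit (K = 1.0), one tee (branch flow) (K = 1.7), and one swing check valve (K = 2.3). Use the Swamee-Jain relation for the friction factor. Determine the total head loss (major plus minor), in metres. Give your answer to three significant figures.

V = 4Q/(πD²) = 3.508 m/s; V²/2g = 0.6271 m
Re = 4.29×10^5, ε/D = 3.13×10^-5 → f = 0.01390 (Swamee-Jain)
Major: h_f = f(L/D)·V²/2g = 0.01390·5354·0.6271 = 46.67 m
Minor: ΣK = 5.46; h_m = ΣK·V²/2g = 3.424 m
Total H_L = 46.67 + 3.424 = 50.09 m

H_L ≈ 50.1 m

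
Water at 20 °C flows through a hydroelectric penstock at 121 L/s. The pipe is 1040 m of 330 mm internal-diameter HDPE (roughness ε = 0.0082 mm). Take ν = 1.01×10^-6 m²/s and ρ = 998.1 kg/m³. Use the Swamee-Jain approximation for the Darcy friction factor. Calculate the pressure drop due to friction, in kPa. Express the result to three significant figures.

V = 4Q/(πD²) = 4·0.121/(π·0.330²) = 1.415 m/s
Re = VD/ν = 1.415·0.330/1.01×10^-6 = 4.62×10^5 → turbulent
ε/D = 0.0082/330 = 2.48×10^-5
Swamee-Jain: f = 0.01365
h_f = f(L/D)V²/(2g) = 0.01365·(1040/0.330)·1.415²/(2·9.81) = 4.387 m
Δp = ρg·h_f = 998.1·9.81·4.387 = 42.96 kPa

Δp ≈ 43.0 kPa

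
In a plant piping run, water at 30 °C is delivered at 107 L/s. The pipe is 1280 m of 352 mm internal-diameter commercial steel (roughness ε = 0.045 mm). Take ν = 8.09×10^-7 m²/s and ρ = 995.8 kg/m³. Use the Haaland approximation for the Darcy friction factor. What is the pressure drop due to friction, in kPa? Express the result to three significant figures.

V = 4Q/(πD²) = 4·0.107/(π·0.352²) = 1.100 m/s
Re = VD/ν = 1.100·0.352/8.09×10^-7 = 4.78×10^5 → turbulent
ε/D = 0.045/352 = 1.28×10^-4
Haaland: f = 0.01464
h_f = f(L/D)V²/(2g) = 0.01464·(1280/0.352)·1.100²/(2·9.81) = 3.280 m
Δp = ρg·h_f = 995.8·9.81·3.280 = 32.04 kPa

Δp ≈ 32.0 kPa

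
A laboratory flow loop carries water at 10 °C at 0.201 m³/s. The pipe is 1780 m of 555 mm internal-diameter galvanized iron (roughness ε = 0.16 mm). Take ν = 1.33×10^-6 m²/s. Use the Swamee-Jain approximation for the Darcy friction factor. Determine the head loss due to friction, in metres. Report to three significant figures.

V = 4Q/(πD²) = 4·0.201/(π·0.555²) = 0.8308 m/s
Re = VD/ν = 0.8308·0.555/1.33×10^-6 = 3.47×10^5 → turbulent
ε/D = 0.16/555 = 2.88×10^-4
Swamee-Jain: f = 0.01676
h_f = f(L/D)V²/(2g) = 0.01676·(1780/0.555)·0.8308²/(2·9.81) = 1.891 m

h_f ≈ 1.89 m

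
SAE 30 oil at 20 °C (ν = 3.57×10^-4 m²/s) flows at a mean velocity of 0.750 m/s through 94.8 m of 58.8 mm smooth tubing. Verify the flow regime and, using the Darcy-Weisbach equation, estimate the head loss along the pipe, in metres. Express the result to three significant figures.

h_f ≈ 23.9 m

Re = VD/ν = 0.750·0.05880/3.57×10^-4 = 124 → laminar (Re < 2300)
f = 64/Re = 0.5181
h_f = f(L/D)V²/(2g) = 0.5181·(94.8/0.05880)·0.750²/(2·9.81) = 23.95 m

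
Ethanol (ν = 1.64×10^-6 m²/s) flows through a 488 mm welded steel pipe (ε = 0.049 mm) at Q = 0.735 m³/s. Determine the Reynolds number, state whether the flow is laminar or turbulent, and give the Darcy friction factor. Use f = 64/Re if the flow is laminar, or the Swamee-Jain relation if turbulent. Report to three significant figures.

V = 4Q/(πD²) = 3.930 m/s
Re = VD/ν = 3.930·0.488/1.64×10^-6 = 1.17×10^6
Re > 4000 → turbulent; ε/D = 1.00×10^-4
Swamee-Jain: f = 0.01335

Re ≈ 1.17×10^6; turbulent; f ≈ 0.0133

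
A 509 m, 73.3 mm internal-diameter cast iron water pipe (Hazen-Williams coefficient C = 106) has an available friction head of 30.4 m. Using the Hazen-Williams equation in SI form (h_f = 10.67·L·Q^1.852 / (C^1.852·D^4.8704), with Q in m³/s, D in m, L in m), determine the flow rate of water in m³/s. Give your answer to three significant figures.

Q ≈ 0.00668 m³/s

Rearranging: Q = [h_f·C^1.852·D^4.8704 / (10.67·L)]^(1/1.852)
Q = [30.4·106^1.852·0.0733^4.8704 / (10.67·509)]^0.540 = 0.006680 m³/s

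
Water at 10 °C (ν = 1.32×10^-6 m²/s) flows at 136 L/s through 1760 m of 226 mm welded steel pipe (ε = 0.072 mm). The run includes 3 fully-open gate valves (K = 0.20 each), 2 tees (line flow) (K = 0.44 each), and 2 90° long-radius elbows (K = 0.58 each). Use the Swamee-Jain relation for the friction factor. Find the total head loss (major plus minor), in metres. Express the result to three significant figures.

V = 4Q/(πD²) = 3.390 m/s; V²/2g = 0.5858 m
Re = 5.80×10^5, ε/D = 3.19×10^-4 → f = 0.01636 (Swamee-Jain)
Major: h_f = f(L/D)·V²/2g = 0.01636·7788·0.5858 = 74.65 m
Minor: ΣK = 2.64; h_m = ΣK·V²/2g = 1.547 m
Total H_L = 74.65 + 1.547 = 76.20 m

H_L ≈ 76.2 m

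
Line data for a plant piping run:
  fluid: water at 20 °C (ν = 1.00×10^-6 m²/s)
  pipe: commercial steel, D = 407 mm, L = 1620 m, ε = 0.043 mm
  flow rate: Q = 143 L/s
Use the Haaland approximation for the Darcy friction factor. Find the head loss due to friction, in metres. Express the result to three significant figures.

V = 4Q/(πD²) = 4·0.143/(π·0.407²) = 1.099 m/s
Re = VD/ν = 1.099·0.407/1.00×10^-6 = 4.47×10^5 → turbulent
ε/D = 0.043/407 = 1.06×10^-4
Haaland: f = 0.01451
h_f = f(L/D)V²/(2g) = 0.01451·(1620/0.407)·1.099²/(2·9.81) = 3.557 m

h_f ≈ 3.56 m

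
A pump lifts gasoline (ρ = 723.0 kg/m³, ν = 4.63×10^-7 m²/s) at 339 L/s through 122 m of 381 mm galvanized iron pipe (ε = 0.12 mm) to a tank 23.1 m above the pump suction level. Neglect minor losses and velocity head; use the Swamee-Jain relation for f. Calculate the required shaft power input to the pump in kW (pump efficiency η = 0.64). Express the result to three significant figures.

P_shaft ≈ 95.2 kW

V = 4Q/(πD²) = 2.973 m/s; Re = 2.45×10^6; ε/D = 3.15×10^-4; f = 0.01546
h_f = f(L/D)V²/2g = 2.231 m
Total head H = z + h_f = 23.1 + 2.231 = 25.33 m
P_hyd = ρgQH = 723.0·9.81·0.339·25.33 = 60.91 kW
P_shaft = P_hyd/η = 60.91/0.64 = 95.17 kW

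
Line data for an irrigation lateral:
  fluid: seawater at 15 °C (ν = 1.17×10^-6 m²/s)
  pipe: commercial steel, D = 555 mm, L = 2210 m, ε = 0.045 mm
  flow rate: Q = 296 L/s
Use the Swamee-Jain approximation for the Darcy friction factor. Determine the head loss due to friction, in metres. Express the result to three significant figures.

h_f ≈ 4.25 m

V = 4Q/(πD²) = 4·0.296/(π·0.555²) = 1.224 m/s
Re = VD/ν = 1.224·0.555/1.17×10^-6 = 5.80×10^5 → turbulent
ε/D = 0.045/555 = 8.11×10^-5
Swamee-Jain: f = 0.01399
h_f = f(L/D)V²/(2g) = 0.01399·(2210/0.555)·1.224²/(2·9.81) = 4.250 m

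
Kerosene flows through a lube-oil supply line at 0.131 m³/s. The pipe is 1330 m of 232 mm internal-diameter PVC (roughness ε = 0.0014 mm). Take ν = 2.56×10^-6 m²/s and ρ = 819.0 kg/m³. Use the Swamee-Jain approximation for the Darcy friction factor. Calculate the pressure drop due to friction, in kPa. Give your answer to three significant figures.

Δp ≈ 330 kPa

V = 4Q/(πD²) = 4·0.131/(π·0.232²) = 3.099 m/s
Re = VD/ν = 3.099·0.232/2.56×10^-6 = 2.81×10^5 → turbulent
ε/D = 0.0014/232 = 6.03×10^-6
Swamee-Jain: f = 0.01462
h_f = f(L/D)V²/(2g) = 0.01462·(1330/0.232)·3.099²/(2·9.81) = 41.03 m
Δp = ρg·h_f = 819.0·9.81·41.03 = 329.6 kPa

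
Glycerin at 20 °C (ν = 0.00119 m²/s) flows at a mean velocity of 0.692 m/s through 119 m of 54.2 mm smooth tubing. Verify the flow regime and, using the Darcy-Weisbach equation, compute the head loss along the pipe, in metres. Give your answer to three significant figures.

h_f ≈ 109 m

Re = VD/ν = 0.692·0.05420/0.00119 = 31.5 → laminar (Re < 2300)
f = 64/Re = 2.031
h_f = f(L/D)V²/(2g) = 2.031·(119/0.05420)·0.692²/(2·9.81) = 108.8 m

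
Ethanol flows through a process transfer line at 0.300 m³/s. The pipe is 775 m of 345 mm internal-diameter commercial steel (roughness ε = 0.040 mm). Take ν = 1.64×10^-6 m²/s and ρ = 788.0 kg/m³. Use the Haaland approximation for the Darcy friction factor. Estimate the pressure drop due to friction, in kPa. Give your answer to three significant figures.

Δp ≈ 128 kPa

V = 4Q/(πD²) = 4·0.300/(π·0.345²) = 3.209 m/s
Re = VD/ν = 3.209·0.345/1.64×10^-6 = 6.75×10^5 → turbulent
ε/D = 0.040/345 = 1.16×10^-4
Haaland: f = 0.01401
h_f = f(L/D)V²/(2g) = 0.01401·(775/0.345)·3.209²/(2·9.81) = 16.52 m
Δp = ρg·h_f = 788.0·9.81·16.52 = 127.7 kPa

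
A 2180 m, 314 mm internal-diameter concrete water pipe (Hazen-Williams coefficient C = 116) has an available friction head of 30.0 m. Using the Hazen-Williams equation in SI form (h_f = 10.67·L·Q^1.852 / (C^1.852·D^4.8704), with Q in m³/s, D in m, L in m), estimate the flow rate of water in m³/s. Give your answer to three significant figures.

Rearranging: Q = [h_f·C^1.852·D^4.8704 / (10.67·L)]^(1/1.852)
Q = [30.0·116^1.852·0.314^4.8704 / (10.67·2180)]^0.540 = 0.1518 m³/s

Q ≈ 0.152 m³/s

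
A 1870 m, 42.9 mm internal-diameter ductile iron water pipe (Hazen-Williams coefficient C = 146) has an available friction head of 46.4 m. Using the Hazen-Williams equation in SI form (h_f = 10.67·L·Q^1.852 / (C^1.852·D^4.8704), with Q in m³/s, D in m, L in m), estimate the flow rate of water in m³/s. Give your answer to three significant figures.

Rearranging: Q = [h_f·C^1.852·D^4.8704 / (10.67·L)]^(1/1.852)
Q = [46.4·146^1.852·0.0429^4.8704 / (10.67·1870)]^0.540 = 0.001400 m³/s

Q ≈ 0.00140 m³/s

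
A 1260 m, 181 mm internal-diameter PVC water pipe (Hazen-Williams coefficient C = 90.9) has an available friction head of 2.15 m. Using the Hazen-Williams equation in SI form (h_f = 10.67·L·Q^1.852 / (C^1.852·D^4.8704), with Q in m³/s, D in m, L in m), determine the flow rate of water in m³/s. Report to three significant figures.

Q ≈ 0.00905 m³/s

Rearranging: Q = [h_f·C^1.852·D^4.8704 / (10.67·L)]^(1/1.852)
Q = [2.15·90.9^1.852·0.181^4.8704 / (10.67·1260)]^0.540 = 0.009051 m³/s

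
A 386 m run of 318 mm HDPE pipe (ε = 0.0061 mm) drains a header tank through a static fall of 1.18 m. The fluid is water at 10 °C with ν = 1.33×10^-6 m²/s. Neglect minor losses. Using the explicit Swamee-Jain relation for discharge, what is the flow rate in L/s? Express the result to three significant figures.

Q ≈ 89.7 L/s

Swamee-Jain (Type II): Q = -0.965·√(gD⁵h_f/L)·ln[ε/(3.7D) + √(3.17ν²L/(gD³h_f))]
√(gD⁵h_f/L) = √(9.81·0.318⁵·1.18/386) = 0.009875
ε/(3.7D) = 5.18×10^-6; √(3.17ν²L/(gD³h_f)) = 7.63×10^-5
Q = -0.965·0.009875·ln(8.144×10^-5) = 0.08973 m³/s
Check: V = 1.13 m/s, Re = 2.70×10^5, f = 0.01487, h_f = 1.17 m ≈ 1.18 m ✓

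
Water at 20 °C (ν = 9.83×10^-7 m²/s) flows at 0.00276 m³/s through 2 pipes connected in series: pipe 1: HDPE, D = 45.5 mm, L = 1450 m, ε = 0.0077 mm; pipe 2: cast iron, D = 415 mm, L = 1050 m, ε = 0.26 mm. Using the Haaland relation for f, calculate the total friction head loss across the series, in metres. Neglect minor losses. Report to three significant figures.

H ≈ 90.9 m

Pipe 1: V = 1.697 m/s, Re = 7.86×10^4, ε/D = 1.69×10^-4, f = 0.01942, h_1 = f(L/D)V²/2g = 90.87 m
Pipe 2: V = 0.02040 m/s, Re = 8610, ε/D = 6.27×10^-4, f = 0.03291, h_2 = f(L/D)V²/2g = 0.001767 m
Series → Q common, losses add: H = Σh = 90.87 m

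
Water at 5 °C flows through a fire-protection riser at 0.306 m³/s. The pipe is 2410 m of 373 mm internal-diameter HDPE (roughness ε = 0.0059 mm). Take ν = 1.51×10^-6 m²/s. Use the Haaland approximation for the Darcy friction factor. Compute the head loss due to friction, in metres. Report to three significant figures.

V = 4Q/(πD²) = 4·0.306/(π·0.373²) = 2.800 m/s
Re = VD/ν = 2.800·0.373/1.51×10^-6 = 6.92×10^5 → turbulent
ε/D = 0.0059/373 = 1.58×10^-5
Haaland: f = 0.01257
h_f = f(L/D)V²/(2g) = 0.01257·(2410/0.373)·2.800²/(2·9.81) = 32.45 m

h_f ≈ 32.5 m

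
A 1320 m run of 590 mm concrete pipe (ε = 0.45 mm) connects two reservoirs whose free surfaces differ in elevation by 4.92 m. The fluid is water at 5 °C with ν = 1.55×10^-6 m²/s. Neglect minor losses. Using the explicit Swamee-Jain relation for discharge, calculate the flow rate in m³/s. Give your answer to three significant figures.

Q ≈ 0.412 m³/s

Swamee-Jain (Type II): Q = -0.965·√(gD⁵h_f/L)·ln[ε/(3.7D) + √(3.17ν²L/(gD³h_f))]
√(gD⁵h_f/L) = √(9.81·0.590⁵·4.92/1320) = 0.05113
ε/(3.7D) = 2.06×10^-4; √(3.17ν²L/(gD³h_f)) = 3.18×10^-5
Q = -0.965·0.05113·ln(2.380×10^-4) = 0.4116 m³/s
Check: V = 1.51 m/s, Re = 5.73×10^5, f = 0.01915, h_f = 4.95 m ≈ 4.92 m ✓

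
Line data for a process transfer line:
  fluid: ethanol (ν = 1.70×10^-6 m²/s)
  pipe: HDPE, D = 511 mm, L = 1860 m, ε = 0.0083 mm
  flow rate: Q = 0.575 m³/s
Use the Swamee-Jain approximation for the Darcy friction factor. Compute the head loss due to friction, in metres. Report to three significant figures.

V = 4Q/(πD²) = 4·0.575/(π·0.511²) = 2.804 m/s
Re = VD/ν = 2.804·0.511/1.70×10^-6 = 8.43×10^5 → turbulent
ε/D = 0.0083/511 = 1.62×10^-5
Swamee-Jain: f = 0.01230
h_f = f(L/D)V²/(2g) = 0.01230·(1860/0.511)·2.804²/(2·9.81) = 17.94 m

h_f ≈ 17.9 m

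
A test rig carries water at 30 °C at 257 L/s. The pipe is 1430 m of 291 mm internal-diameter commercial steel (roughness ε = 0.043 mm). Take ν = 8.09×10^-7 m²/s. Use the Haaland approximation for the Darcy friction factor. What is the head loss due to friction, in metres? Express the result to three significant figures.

h_f ≈ 51.3 m

V = 4Q/(πD²) = 4·0.257/(π·0.291²) = 3.864 m/s
Re = VD/ν = 3.864·0.291/8.09×10^-7 = 1.39×10^6 → turbulent
ε/D = 0.043/291 = 1.48×10^-4
Haaland: f = 0.01372
h_f = f(L/D)V²/(2g) = 0.01372·(1430/0.291)·3.864²/(2·9.81) = 51.31 m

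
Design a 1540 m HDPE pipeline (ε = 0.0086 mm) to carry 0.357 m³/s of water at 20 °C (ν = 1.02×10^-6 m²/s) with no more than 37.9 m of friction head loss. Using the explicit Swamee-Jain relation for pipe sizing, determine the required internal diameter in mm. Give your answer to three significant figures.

Swamee-Jain (Type III): D = 0.66·[ε^1.25·(LQ²/(gh_f))^4.75 + ν·Q^9.4·(L/(gh_f))^5.2]^0.04
LQ²/(gh_f) = 0.5279; L/(gh_f) = 4.142
Term 1 = ε^1.25·(…)^4.75 = 2.24×10^-8; Term 2 = ν·Q^9.4·(…)^5.2 = 1.03×10^-7
D = 0.66·(2.24×10^-8 + 1.03×10^-7)^0.04 = 0.3495 m = 350 mm
Check: V = 3.72 m/s, Re = 1.27×10^6, f = 0.01181, h_f = 36.7 m ≈ 37.9 m ✓

D ≈ 350 mm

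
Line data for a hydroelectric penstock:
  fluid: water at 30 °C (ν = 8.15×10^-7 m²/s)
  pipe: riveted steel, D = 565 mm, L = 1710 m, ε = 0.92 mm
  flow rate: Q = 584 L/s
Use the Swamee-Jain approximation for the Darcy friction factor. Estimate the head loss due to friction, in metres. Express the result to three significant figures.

V = 4Q/(πD²) = 4·0.584/(π·0.565²) = 2.329 m/s
Re = VD/ν = 2.329·0.565/8.15×10^-7 = 1.61×10^6 → turbulent
ε/D = 0.92/565 = 0.00163
Swamee-Jain: f = 0.02238
h_f = f(L/D)V²/(2g) = 0.02238·(1710/0.565)·2.329²/(2·9.81) = 18.73 m

h_f ≈ 18.7 m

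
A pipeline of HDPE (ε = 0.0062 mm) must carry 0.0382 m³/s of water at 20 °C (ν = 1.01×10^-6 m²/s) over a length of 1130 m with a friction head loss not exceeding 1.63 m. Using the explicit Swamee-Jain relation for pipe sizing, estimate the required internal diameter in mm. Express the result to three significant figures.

D ≈ 270 mm

Swamee-Jain (Type III): D = 0.66·[ε^1.25·(LQ²/(gh_f))^4.75 + ν·Q^9.4·(L/(gh_f))^5.2]^0.04
LQ²/(gh_f) = 0.1031; L/(gh_f) = 70.67
Term 1 = ε^1.25·(…)^4.75 = 6.37×10^-12; Term 2 = ν·Q^9.4·(…)^5.2 = 1.96×10^-10
D = 0.66·(6.37×10^-12 + 1.96×10^-10)^0.04 = 0.2703 m = 270 mm
Check: V = 0.666 m/s, Re = 1.78×10^5, f = 0.01608, h_f = 1.52 m ≈ 1.63 m ✓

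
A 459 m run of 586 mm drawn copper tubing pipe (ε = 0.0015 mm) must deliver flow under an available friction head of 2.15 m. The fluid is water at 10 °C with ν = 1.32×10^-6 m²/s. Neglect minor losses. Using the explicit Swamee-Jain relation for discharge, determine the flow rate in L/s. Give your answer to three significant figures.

Q ≈ 576 L/s

Swamee-Jain (Type II): Q = -0.965·√(gD⁵h_f/L)·ln[ε/(3.7D) + √(3.17ν²L/(gD³h_f))]
√(gD⁵h_f/L) = √(9.81·0.586⁵·2.15/459) = 0.05635
ε/(3.7D) = 6.92×10^-7; √(3.17ν²L/(gD³h_f)) = 2.44×10^-5
Q = -0.965·0.05635·ln(2.513×10^-5) = 0.5759 m³/s
Check: V = 2.14 m/s, Re = 9.48×10^5, f = 0.01177, h_f = 2.14 m ≈ 2.15 m ✓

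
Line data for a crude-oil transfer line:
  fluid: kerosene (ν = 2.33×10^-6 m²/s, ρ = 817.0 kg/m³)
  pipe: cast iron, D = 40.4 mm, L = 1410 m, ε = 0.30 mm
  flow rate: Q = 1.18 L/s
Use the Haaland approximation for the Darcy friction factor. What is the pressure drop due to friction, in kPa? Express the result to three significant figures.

Δp ≈ 462 kPa

V = 4Q/(πD²) = 4·0.00118/(π·0.0404²) = 0.9205 m/s
Re = VD/ν = 0.9205·0.0404/2.33×10^-6 = 1.60×10^4 → turbulent
ε/D = 0.30/40.4 = 0.00743
Haaland: f = 0.03827
h_f = f(L/D)V²/(2g) = 0.03827·(1410/0.0404)·0.9205²/(2·9.81) = 57.68 m
Δp = ρg·h_f = 817.0·9.81·57.68 = 462.3 kPa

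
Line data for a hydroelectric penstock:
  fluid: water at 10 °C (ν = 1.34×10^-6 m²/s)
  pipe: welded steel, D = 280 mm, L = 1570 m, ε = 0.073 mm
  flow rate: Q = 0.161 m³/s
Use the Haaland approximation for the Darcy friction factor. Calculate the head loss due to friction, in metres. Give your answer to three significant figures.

V = 4Q/(πD²) = 4·0.161/(π·0.280²) = 2.615 m/s
Re = VD/ν = 2.615·0.280/1.34×10^-6 = 5.46×10^5 → turbulent
ε/D = 0.073/280 = 2.61×10^-4
Haaland: f = 0.01573
h_f = f(L/D)V²/(2g) = 0.01573·(1570/0.280)·2.615²/(2·9.81) = 30.74 m

h_f ≈ 30.7 m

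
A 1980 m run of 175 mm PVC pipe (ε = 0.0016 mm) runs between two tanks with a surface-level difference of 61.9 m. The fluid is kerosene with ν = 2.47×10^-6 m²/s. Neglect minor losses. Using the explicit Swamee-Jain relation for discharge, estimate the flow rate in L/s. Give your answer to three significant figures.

Q ≈ 62.3 L/s

Swamee-Jain (Type II): Q = -0.965·√(gD⁵h_f/L)·ln[ε/(3.7D) + √(3.17ν²L/(gD³h_f))]
√(gD⁵h_f/L) = √(9.81·0.175⁵·61.9/1980) = 0.007095
ε/(3.7D) = 2.47×10^-6; √(3.17ν²L/(gD³h_f)) = 1.08×10^-4
Q = -0.965·0.007095·ln(1.109×10^-4) = 0.06235 m³/s
Check: V = 2.59 m/s, Re = 1.84×10^5, f = 0.01587, h_f = 61.5 m ≈ 61.9 m ✓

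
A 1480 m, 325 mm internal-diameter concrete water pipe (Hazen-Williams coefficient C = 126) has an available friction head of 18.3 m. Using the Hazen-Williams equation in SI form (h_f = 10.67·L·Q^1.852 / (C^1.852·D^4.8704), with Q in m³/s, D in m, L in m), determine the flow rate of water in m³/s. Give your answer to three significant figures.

Q ≈ 0.170 m³/s

Rearranging: Q = [h_f·C^1.852·D^4.8704 / (10.67·L)]^(1/1.852)
Q = [18.3·126^1.852·0.325^4.8704 / (10.67·1480)]^0.540 = 0.1704 m³/s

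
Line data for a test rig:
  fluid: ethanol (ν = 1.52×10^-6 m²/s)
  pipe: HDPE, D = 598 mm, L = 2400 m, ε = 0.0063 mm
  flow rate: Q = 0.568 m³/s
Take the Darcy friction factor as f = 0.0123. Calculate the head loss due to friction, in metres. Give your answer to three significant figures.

h_f ≈ 10.3 m

V = 4Q/(πD²) = 4·0.568/(π·0.598²) = 2.022 m/s
h_f = f(L/D)V²/(2g) = 0.01230·(2400/0.598)·2.022²/(2·9.81) = 10.29 m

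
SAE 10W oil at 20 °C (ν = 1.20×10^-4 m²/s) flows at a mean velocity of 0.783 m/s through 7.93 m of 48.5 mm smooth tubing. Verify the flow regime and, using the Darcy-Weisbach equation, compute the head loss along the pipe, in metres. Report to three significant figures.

h_f ≈ 1.03 m

Re = VD/ν = 0.783·0.04850/1.20×10^-4 = 316 → laminar (Re < 2300)
f = 64/Re = 0.2022
h_f = f(L/D)V²/(2g) = 0.2022·(7.93/0.04850)·0.783²/(2·9.81) = 1.033 m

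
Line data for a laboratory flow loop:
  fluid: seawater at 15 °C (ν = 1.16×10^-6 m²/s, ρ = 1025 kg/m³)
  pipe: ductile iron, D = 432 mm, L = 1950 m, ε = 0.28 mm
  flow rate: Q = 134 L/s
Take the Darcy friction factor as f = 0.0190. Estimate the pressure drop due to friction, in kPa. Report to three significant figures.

V = 4Q/(πD²) = 4·0.134/(π·0.432²) = 0.9142 m/s
h_f = f(L/D)V²/(2g) = 0.01900·(1950/0.432)·0.9142²/(2·9.81) = 3.653 m
Δp = ρg·h_f = 1025·9.81·3.653 = 36.74 kPa

Δp ≈ 36.7 kPa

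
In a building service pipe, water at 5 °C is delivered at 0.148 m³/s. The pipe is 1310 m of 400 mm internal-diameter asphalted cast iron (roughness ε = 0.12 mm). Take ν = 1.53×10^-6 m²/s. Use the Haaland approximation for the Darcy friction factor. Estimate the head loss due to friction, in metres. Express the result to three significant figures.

h_f ≈ 3.88 m

V = 4Q/(πD²) = 4·0.148/(π·0.400²) = 1.178 m/s
Re = VD/ν = 1.178·0.400/1.53×10^-6 = 3.08×10^5 → turbulent
ε/D = 0.12/400 = 3.00×10^-4
Haaland: f = 0.01676
h_f = f(L/D)V²/(2g) = 0.01676·(1310/0.400)·1.178²/(2·9.81) = 3.881 m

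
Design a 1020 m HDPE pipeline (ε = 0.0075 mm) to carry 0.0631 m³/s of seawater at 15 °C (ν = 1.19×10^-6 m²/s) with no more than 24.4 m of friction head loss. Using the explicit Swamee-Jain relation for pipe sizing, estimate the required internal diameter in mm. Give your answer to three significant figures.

Swamee-Jain (Type III): D = 0.66·[ε^1.25·(LQ²/(gh_f))^4.75 + ν·Q^9.4·(L/(gh_f))^5.2]^0.04
LQ²/(gh_f) = 0.01697; L/(gh_f) = 4.261
Term 1 = ε^1.25·(…)^4.75 = 1.53×10^-15; Term 2 = ν·Q^9.4·(…)^5.2 = 1.17×10^-14
D = 0.66·(1.53×10^-15 + 1.17×10^-14)^0.04 = 0.1838 m = 184 mm
Check: V = 2.38 m/s, Re = 3.67×10^5, f = 0.01436, h_f = 23.0 m ≈ 24.4 m ✓

D ≈ 184 mm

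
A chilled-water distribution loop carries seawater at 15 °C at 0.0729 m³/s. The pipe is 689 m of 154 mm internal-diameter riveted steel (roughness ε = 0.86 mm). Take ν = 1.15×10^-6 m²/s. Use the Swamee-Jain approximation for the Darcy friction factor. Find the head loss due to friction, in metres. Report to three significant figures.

V = 4Q/(πD²) = 4·0.0729/(π·0.154²) = 3.914 m/s
Re = VD/ν = 3.914·0.154/1.15×10^-6 = 5.24×10^5 → turbulent
ε/D = 0.86/154 = 0.00558
Swamee-Jain: f = 0.03167
h_f = f(L/D)V²/(2g) = 0.03167·(689/0.154)·3.914²/(2·9.81) = 110.6 m

h_f ≈ 111 m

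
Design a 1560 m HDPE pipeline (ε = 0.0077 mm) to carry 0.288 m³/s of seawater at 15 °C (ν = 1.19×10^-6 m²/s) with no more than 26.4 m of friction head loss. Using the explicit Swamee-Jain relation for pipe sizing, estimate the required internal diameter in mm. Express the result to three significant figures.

D ≈ 350 mm

Swamee-Jain (Type III): D = 0.66·[ε^1.25·(LQ²/(gh_f))^4.75 + ν·Q^9.4·(L/(gh_f))^5.2]^0.04
LQ²/(gh_f) = 0.4996; L/(gh_f) = 6.024
Term 1 = ε^1.25·(…)^4.75 = 1.50×10^-8; Term 2 = ν·Q^9.4·(…)^5.2 = 1.12×10^-7
D = 0.66·(1.50×10^-8 + 1.12×10^-7)^0.04 = 0.3497 m = 350 mm
Check: V = 3.00 m/s, Re = 8.81×10^5, f = 0.01234, h_f = 25.2 m ≈ 26.4 m ✓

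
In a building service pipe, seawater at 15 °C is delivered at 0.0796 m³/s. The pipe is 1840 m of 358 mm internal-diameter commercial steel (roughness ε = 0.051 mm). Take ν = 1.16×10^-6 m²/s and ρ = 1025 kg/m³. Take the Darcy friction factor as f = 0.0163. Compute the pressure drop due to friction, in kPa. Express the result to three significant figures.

V = 4Q/(πD²) = 4·0.0796/(π·0.358²) = 0.7908 m/s
h_f = f(L/D)V²/(2g) = 0.01630·(1840/0.358)·0.7908²/(2·9.81) = 2.670 m
Δp = ρg·h_f = 1025·9.81·2.670 = 26.85 kPa

Δp ≈ 26.8 kPa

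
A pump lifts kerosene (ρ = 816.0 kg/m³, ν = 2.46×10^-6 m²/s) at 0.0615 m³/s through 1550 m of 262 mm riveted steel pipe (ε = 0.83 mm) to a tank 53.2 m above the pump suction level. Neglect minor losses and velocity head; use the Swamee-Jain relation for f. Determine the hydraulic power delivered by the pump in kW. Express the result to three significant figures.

V = 4Q/(πD²) = 1.141 m/s; Re = 1.21×10^5; ε/D = 0.00317; f = 0.02785
h_f = f(L/D)V²/2g = 10.93 m
Total head H = z + h_f = 53.2 + 10.93 = 64.13 m
P_hyd = ρgQH = 816.0·9.81·0.0615·64.13 = 31.57 kW

P_hyd ≈ 31.6 kW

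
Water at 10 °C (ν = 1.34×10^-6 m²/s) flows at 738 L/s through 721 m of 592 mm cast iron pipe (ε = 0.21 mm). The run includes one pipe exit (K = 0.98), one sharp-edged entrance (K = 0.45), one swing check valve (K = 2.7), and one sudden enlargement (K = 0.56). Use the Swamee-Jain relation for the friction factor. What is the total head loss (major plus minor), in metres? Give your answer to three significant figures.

V = 4Q/(πD²) = 2.681 m/s; V²/2g = 0.3664 m
Re = 1.18×10^6, ε/D = 3.55×10^-4 → f = 0.01613 (Swamee-Jain)
Major: h_f = f(L/D)·V²/2g = 0.01613·1218·0.3664 = 7.196 m
Minor: ΣK = 4.69; h_m = ΣK·V²/2g = 1.718 m
Total H_L = 7.196 + 1.718 = 8.914 m

H_L ≈ 8.91 m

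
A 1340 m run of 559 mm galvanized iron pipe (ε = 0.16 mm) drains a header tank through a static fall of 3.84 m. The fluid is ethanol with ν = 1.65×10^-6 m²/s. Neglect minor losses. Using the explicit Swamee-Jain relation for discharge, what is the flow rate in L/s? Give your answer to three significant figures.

Q ≈ 341 L/s

Swamee-Jain (Type II): Q = -0.965·√(gD⁵h_f/L)·ln[ε/(3.7D) + √(3.17ν²L/(gD³h_f))]
√(gD⁵h_f/L) = √(9.81·0.559⁵·3.84/1340) = 0.03917
ε/(3.7D) = 7.74×10^-5; √(3.17ν²L/(gD³h_f)) = 4.19×10^-5
Q = -0.965·0.03917·ln(1.193×10^-4) = 0.3415 m³/s
Check: V = 1.39 m/s, Re = 4.71×10^5, f = 0.01633, h_f = 3.86 m ≈ 3.84 m ✓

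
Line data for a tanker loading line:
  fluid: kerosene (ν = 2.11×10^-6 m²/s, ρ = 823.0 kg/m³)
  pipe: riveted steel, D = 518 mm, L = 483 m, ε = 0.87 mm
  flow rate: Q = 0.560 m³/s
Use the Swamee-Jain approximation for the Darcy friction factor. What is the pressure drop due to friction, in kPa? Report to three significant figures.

Δp ≈ 61.7 kPa

V = 4Q/(πD²) = 4·0.560/(π·0.518²) = 2.657 m/s
Re = VD/ν = 2.657·0.518/2.11×10^-6 = 6.52×10^5 → turbulent
ε/D = 0.87/518 = 0.00168
Swamee-Jain: f = 0.02279
h_f = f(L/D)V²/(2g) = 0.02279·(483/0.518)·2.657²/(2·9.81) = 7.648 m
Δp = ρg·h_f = 823.0·9.81·7.648 = 61.75 kPa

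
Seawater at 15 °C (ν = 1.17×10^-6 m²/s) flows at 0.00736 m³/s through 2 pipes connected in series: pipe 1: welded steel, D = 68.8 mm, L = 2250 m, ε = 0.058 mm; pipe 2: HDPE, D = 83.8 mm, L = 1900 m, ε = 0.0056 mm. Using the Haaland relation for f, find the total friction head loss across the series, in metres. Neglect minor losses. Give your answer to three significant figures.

H ≈ 175 m

Pipe 1: V = 1.980 m/s, Re = 1.16×10^5, ε/D = 8.43×10^-4, f = 0.02110, h_1 = f(L/D)V²/2g = 137.9 m
Pipe 2: V = 1.334 m/s, Re = 9.56×10^4, ε/D = 6.68×10^-5, f = 0.01827, h_2 = f(L/D)V²/2g = 37.60 m
Series → Q common, losses add: H = Σh = 175.5 m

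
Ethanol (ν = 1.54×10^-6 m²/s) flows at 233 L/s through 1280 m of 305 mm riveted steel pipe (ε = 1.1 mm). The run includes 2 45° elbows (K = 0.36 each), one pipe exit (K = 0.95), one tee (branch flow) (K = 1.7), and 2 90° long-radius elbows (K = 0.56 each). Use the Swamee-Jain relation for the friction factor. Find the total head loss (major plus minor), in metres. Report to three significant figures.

H_L ≈ 62.9 m

V = 4Q/(πD²) = 3.189 m/s; V²/2g = 0.5184 m
Re = 6.32×10^5, ε/D = 0.00361 → f = 0.02785 (Swamee-Jain)
Major: h_f = f(L/D)·V²/2g = 0.02785·4197·0.5184 = 60.59 m
Minor: ΣK = 4.49; h_m = ΣK·V²/2g = 2.327 m
Total H_L = 60.59 + 2.327 = 62.92 m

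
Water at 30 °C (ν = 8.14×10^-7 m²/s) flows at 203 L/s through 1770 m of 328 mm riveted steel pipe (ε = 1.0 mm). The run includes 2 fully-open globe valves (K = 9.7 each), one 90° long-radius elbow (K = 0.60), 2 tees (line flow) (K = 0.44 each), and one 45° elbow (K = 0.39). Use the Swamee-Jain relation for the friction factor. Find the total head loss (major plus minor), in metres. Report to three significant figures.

H_L ≈ 48.3 m

V = 4Q/(πD²) = 2.402 m/s; V²/2g = 0.2942 m
Re = 9.68×10^5, ε/D = 0.00305 → f = 0.02649 (Swamee-Jain)
Major: h_f = f(L/D)·V²/2g = 0.02649·5396·0.2942 = 42.06 m
Minor: ΣK = 21.3; h_m = ΣK·V²/2g = 6.257 m
Total H_L = 42.06 + 6.257 = 48.32 m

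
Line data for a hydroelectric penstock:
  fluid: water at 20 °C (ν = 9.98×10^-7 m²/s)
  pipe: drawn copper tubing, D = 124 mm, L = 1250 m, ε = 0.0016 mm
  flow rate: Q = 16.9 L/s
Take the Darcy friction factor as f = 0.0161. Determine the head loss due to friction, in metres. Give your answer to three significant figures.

V = 4Q/(πD²) = 4·0.0169/(π·0.124²) = 1.399 m/s
h_f = f(L/D)V²/(2g) = 0.01610·(1250/0.124)·1.399²/(2·9.81) = 16.20 m

h_f ≈ 16.2 m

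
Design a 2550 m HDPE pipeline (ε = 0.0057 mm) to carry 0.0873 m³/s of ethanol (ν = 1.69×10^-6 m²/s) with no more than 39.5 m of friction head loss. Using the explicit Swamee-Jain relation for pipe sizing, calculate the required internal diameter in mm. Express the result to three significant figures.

D ≈ 230 mm

Swamee-Jain (Type III): D = 0.66·[ε^1.25·(LQ²/(gh_f))^4.75 + ν·Q^9.4·(L/(gh_f))^5.2]^0.04
LQ²/(gh_f) = 0.05015; L/(gh_f) = 6.581
Term 1 = ε^1.25·(…)^4.75 = 1.87×10^-13; Term 2 = ν·Q^9.4·(…)^5.2 = 3.38×10^-12
D = 0.66·(1.87×10^-13 + 3.38×10^-12)^0.04 = 0.2299 m = 230 mm
Check: V = 2.10 m/s, Re = 2.86×10^5, f = 0.01478, h_f = 36.9 m ≈ 39.5 m ✓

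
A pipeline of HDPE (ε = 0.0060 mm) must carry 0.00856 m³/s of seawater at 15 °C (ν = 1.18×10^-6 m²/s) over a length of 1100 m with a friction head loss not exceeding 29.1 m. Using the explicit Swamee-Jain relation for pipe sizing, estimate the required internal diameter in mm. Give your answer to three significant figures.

Swamee-Jain (Type III): D = 0.66·[ε^1.25·(LQ²/(gh_f))^4.75 + ν·Q^9.4·(L/(gh_f))^5.2]^0.04
LQ²/(gh_f) = 2.823×10^-4; L/(gh_f) = 3.853
Term 1 = ε^1.25·(…)^4.75 = 4.11×10^-24; Term 2 = ν·Q^9.4·(…)^5.2 = 4.82×10^-23
D = 0.66·(4.11×10^-24 + 4.82×10^-23)^0.04 = 0.08478 m = 84.8 mm
Check: V = 1.52 m/s, Re = 1.09×10^5, f = 0.01799, h_f = 27.4 m ≈ 29.1 m ✓

D ≈ 84.8 mm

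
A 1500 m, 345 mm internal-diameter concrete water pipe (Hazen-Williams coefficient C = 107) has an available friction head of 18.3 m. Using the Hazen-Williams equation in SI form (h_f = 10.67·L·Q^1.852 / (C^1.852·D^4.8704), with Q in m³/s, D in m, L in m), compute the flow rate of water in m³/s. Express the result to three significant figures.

Q ≈ 0.168 m³/s

Rearranging: Q = [h_f·C^1.852·D^4.8704 / (10.67·L)]^(1/1.852)
Q = [18.3·107^1.852·0.345^4.8704 / (10.67·1500)]^0.540 = 0.1681 m³/s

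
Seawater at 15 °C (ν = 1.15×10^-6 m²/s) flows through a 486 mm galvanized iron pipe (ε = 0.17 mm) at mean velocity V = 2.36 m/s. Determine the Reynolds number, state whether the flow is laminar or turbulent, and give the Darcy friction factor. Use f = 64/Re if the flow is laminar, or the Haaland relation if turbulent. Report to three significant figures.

Re ≈ 9.97×10^5; turbulent; f ≈ 0.0160

Re = VD/ν = 2.360·0.486/1.15×10^-6 = 9.97×10^5
Re > 4000 → turbulent; ε/D = 3.50×10^-4
Haaland: f = 0.01604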